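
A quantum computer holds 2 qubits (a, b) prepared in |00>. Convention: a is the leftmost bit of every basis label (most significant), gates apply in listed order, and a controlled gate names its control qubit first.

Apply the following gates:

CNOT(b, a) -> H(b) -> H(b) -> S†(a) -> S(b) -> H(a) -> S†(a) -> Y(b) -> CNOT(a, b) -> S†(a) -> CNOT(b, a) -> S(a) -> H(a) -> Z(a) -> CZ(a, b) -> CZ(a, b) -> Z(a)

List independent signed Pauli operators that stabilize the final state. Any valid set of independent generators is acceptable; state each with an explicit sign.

The stabilizer group can be generated by -XI, -IX, among other valid generating sets.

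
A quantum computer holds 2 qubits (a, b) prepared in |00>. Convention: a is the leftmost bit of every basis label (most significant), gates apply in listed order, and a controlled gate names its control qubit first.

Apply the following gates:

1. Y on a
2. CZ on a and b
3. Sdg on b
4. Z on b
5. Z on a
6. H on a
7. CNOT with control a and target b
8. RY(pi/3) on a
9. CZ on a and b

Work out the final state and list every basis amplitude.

After the circuit, the state carries amplitude -sqrt(6)*I/4 on |00>, -sqrt(2)*I/4 on |01>, -sqrt(2)*I/4 on |10>, -sqrt(6)*I/4 on |11>.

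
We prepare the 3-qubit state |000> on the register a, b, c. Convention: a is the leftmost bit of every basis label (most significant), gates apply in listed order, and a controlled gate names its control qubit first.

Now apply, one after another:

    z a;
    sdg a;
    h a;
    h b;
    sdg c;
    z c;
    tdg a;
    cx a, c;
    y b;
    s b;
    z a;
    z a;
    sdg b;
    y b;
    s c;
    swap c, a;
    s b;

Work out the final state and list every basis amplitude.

The resulting statevector has amplitude 1/2 on |000>, 0 on |001>, I/2 on |010>, 0 on |011>, 0 on |100>, exp(I*pi/4)/2 on |101>, 0 on |110>, exp(3*I*pi/4)/2 on |111>. Key observation: gates 9-14 undo each other exactly, leaving only the rest of the circuit to track.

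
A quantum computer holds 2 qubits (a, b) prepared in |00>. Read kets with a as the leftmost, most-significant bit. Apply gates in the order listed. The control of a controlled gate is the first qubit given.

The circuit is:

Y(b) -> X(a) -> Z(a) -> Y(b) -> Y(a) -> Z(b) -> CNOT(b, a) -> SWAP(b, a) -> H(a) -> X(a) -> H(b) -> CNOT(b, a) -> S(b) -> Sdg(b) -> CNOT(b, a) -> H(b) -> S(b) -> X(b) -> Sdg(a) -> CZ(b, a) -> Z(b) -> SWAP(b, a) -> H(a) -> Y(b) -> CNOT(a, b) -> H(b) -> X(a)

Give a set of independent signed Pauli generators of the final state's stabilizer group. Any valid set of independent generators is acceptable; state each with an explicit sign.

One valid set of independent stabilizer generators is -XZ, +ZY (any independent generating set of the same group is equally correct). Key observation: steps 11-16 multiply out to the identity, so the circuit reduces to the remaining gates.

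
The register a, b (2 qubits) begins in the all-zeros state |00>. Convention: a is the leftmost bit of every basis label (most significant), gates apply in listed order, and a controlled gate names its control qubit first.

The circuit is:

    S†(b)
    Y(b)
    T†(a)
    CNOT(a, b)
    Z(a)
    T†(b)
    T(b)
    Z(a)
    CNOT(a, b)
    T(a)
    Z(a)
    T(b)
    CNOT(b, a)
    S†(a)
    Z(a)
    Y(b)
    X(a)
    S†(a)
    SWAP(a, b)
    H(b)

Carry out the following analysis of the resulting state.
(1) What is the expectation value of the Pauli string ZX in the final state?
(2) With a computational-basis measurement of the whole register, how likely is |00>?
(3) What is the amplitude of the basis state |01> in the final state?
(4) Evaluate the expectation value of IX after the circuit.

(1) The observable ZX averages to 1.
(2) Outcome |00> occurs with probability 1/2.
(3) The final state's coefficient on |01> equals sqrt(2)*exp(3*I*pi/4)/2.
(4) In the final state, IX has expectation 1.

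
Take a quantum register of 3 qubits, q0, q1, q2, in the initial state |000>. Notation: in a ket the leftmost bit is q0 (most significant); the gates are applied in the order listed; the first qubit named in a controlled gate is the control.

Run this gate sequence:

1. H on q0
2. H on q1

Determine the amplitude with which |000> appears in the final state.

The amplitude on |000> is 1/2.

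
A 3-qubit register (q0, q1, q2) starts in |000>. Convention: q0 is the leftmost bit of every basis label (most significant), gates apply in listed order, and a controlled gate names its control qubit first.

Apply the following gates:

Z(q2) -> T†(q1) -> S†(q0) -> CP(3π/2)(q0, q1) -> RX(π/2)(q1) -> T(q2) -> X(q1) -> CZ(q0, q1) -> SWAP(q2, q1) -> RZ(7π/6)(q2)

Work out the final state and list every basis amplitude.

The resulting statevector has amplitude sqrt(2)*exp(11*I*pi/12)/2 on |000>, sqrt(2)*exp(7*I*pi/12)/2 on |001>, and 0 on every other basis state.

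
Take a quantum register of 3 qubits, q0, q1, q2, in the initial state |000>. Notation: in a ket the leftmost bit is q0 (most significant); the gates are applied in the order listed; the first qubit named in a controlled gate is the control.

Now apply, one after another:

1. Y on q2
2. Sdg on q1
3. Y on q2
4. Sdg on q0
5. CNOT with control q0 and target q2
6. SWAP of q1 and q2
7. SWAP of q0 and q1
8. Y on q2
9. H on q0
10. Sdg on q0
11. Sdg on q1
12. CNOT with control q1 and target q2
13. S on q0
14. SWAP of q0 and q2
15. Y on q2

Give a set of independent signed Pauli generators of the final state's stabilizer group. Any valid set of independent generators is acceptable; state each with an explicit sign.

The final state is stabilized by the group generated by -IIX, -ZII, +IZI; other independent generating sets are equally valid.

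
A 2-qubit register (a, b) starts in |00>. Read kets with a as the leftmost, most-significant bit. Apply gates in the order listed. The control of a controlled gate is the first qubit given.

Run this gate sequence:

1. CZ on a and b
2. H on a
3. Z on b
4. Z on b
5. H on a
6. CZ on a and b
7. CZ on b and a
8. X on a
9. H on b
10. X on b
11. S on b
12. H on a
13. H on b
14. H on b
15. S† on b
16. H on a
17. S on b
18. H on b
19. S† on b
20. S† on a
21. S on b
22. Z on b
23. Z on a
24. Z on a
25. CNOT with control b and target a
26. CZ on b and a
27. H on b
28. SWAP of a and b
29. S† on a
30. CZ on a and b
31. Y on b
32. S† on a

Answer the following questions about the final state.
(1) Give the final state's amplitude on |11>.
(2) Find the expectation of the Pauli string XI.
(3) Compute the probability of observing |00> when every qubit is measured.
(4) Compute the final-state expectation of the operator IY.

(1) The amplitude on |11> is sqrt(2)*(-1 + I)/4.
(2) The expectation value of XI is 1.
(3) A full measurement returns |00> with probability 1/4.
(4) The expectation value of IY is -1.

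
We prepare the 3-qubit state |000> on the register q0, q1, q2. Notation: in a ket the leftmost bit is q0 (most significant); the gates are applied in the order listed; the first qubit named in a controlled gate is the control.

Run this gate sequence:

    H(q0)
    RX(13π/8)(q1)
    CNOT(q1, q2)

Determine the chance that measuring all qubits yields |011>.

Outcome |011> occurs with probability 1/4 - sqrt(2 - sqrt(2))/8.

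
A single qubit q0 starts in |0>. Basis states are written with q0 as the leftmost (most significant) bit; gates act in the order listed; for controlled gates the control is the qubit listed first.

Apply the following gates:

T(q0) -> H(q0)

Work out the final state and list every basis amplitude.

After the circuit, the state carries amplitude sqrt(2)/2 on |0>, sqrt(2)/2 on |1>.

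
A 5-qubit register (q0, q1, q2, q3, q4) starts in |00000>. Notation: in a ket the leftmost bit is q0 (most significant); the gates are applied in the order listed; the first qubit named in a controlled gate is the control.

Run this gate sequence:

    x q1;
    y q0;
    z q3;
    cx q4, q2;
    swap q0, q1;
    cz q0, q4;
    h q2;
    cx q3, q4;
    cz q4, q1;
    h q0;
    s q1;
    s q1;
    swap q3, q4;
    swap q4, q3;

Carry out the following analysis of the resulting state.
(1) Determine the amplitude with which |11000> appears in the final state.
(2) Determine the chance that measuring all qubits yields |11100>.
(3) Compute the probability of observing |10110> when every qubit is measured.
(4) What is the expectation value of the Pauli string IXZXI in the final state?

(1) |11000> carries amplitude I/2 in the final state.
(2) A full measurement returns |11100> with probability 1/4.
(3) A full measurement returns |10110> with probability 0.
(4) The observable IXZXI averages to 0.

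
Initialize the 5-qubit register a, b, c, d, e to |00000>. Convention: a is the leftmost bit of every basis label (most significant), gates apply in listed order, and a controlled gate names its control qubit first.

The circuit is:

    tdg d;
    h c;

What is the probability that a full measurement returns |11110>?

Outcome |11110> occurs with probability 0.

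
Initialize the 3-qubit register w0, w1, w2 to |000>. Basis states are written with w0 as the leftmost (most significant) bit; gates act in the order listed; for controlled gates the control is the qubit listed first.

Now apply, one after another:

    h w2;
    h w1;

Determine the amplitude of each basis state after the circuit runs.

The final amplitudes are 1/2 on |000>, 1/2 on |001>, 1/2 on |010>, 1/2 on |011>, 0 on |100>, 0 on |101>, 0 on |110>, 0 on |111>.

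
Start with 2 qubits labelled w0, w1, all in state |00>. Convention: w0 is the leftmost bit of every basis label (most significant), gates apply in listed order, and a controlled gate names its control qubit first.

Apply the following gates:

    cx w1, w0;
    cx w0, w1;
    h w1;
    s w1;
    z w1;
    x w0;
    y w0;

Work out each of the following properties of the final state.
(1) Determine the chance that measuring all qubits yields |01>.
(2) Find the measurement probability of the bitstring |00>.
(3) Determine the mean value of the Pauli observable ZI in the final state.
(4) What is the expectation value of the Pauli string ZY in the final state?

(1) A full measurement returns |01> with probability 1/2.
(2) The probability of measuring |00> is 1/2.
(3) The expectation value of ZI is 1.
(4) The observable ZY averages to -1.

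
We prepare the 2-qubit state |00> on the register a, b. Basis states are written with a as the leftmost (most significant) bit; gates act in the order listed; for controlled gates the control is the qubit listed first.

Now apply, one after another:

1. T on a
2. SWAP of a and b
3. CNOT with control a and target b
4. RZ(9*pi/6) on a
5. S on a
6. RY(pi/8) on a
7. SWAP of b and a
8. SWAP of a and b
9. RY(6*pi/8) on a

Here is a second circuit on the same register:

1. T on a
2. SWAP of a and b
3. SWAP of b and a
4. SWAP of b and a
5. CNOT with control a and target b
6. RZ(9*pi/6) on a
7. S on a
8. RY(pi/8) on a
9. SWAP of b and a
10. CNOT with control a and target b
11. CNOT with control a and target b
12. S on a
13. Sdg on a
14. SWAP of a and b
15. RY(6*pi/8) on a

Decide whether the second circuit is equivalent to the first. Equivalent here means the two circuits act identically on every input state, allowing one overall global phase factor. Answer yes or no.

Yes, they are equivalent — the unitaries differ by at most a global phase.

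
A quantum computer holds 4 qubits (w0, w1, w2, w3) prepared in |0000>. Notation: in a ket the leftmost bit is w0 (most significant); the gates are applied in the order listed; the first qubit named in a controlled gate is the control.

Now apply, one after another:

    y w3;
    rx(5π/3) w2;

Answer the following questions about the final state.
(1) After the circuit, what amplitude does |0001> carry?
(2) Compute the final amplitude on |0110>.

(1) The final state's coefficient on |0001> equals -sqrt(3)*I/2.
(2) The final state's coefficient on |0110> equals 0.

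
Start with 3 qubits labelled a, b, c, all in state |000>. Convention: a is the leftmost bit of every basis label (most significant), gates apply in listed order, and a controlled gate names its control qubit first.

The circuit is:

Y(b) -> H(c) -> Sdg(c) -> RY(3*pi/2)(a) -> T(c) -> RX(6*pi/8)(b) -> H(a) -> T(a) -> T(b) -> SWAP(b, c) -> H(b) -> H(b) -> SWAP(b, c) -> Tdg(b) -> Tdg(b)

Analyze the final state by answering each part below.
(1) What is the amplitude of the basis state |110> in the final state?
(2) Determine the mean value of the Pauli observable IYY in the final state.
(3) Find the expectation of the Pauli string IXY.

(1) |110> carries amplitude -I*sqrt(4 - 2*sqrt(2))/4 in the final state. Key observation: gates 9-14 undo each other exactly, leaving only the rest of the circuit to track.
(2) In the final state, IYY has expectation -sqrt(2)/4.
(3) In the final state, IXY has expectation -sqrt(2)/4.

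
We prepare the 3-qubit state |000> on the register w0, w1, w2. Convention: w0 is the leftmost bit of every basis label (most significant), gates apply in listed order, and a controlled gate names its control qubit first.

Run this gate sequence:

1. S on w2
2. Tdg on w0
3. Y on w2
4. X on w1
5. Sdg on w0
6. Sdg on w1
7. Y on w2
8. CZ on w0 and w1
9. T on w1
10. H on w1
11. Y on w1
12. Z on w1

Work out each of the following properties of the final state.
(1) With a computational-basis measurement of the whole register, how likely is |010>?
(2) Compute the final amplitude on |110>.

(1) The probability of measuring |010> is 1/2.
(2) The amplitude on |110> is 0.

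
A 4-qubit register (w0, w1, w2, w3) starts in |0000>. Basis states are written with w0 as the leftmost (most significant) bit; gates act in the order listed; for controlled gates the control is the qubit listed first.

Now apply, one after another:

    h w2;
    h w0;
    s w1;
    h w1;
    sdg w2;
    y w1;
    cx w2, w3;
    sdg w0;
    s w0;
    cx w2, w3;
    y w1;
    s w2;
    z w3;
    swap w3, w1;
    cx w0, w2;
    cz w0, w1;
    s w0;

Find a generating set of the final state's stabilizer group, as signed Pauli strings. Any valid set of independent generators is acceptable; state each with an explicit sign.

The stabilizer group can be generated by +YIII, +IIXI, +IIIX, +IZII, among other valid generating sets.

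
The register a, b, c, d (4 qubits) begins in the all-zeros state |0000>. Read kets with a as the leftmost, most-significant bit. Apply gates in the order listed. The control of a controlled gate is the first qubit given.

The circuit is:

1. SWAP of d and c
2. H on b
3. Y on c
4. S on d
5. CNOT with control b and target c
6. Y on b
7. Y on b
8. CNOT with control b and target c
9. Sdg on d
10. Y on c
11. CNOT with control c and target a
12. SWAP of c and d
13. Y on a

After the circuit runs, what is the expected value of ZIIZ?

The observable ZIIZ averages to -1. Key observation: steps 3-10 multiply out to the identity, so the circuit reduces to the remaining gates.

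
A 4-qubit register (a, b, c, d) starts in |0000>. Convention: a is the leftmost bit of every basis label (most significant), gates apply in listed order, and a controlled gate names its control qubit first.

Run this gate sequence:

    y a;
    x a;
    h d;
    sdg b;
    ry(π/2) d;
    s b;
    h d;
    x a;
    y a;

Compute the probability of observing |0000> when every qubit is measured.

A full measurement returns |0000> with probability 1/2.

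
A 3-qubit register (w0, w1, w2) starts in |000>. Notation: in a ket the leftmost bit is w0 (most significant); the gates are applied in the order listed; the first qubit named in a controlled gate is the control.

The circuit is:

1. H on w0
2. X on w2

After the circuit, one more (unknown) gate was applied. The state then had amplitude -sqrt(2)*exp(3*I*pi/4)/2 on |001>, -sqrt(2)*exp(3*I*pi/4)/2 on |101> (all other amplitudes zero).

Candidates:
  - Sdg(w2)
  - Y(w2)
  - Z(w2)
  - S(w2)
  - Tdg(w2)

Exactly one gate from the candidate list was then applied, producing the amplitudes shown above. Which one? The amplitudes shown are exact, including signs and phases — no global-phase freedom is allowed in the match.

The unique candidate consistent with the amplitudes is Tdg(w2).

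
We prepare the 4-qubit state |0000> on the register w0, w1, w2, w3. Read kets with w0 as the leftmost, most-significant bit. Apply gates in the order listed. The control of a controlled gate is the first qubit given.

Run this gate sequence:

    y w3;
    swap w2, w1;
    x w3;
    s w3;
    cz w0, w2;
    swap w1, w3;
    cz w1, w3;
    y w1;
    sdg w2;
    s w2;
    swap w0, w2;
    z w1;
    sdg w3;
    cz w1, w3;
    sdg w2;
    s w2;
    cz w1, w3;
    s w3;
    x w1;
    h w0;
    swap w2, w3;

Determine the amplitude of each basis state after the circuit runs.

After the circuit, the state carries amplitude sqrt(2)/2 on |0000>, sqrt(2)/2 on |1000>, and 0 on every other basis state. Key observation: gates 13-18 undo each other exactly, leaving only the rest of the circuit to track.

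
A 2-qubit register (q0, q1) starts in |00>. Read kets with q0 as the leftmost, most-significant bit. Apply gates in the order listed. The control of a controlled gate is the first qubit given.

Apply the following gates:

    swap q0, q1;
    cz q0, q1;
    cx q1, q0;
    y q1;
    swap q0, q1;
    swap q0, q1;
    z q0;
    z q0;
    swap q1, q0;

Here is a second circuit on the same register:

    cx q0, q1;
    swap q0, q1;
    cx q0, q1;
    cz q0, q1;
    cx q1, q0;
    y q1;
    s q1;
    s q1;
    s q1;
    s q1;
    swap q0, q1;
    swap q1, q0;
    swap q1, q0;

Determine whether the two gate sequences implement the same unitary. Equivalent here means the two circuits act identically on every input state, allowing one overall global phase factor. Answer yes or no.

No: there is an input state on which the two circuits produce genuinely different outputs (not merely differing by a phase).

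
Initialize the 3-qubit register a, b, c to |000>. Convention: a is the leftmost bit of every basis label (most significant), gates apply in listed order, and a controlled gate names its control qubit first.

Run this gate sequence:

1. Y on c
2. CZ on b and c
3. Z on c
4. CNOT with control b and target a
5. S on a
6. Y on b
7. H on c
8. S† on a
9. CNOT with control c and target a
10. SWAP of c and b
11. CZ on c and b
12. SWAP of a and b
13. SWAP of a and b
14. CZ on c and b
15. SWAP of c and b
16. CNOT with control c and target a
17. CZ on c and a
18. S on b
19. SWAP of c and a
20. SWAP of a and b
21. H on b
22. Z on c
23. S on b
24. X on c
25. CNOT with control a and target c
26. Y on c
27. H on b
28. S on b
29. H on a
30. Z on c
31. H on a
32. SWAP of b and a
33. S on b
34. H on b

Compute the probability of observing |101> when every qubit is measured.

Outcome |101> occurs with probability 1/4. Key observation: gates 9-16 undo each other exactly, leaving only the rest of the circuit to track.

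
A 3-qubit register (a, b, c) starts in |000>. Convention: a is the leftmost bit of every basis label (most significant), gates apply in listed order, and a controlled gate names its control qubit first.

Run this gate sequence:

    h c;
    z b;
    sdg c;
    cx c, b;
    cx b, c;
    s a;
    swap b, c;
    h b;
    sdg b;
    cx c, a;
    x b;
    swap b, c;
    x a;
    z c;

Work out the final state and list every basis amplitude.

After the circuit, the state carries amplitude 0 on |000>, 0 on |001>, -1/2 on |010>, I/2 on |011>, -I/2 on |100>, -1/2 on |101>, 0 on |110>, 0 on |111>.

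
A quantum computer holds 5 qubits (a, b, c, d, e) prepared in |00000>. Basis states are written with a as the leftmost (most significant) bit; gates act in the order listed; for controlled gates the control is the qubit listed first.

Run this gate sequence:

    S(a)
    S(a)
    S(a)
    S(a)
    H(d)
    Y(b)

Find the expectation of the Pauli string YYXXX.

In the final state, YYXXX has expectation 0. Key observation: gates 1-4 undo each other exactly, leaving only the rest of the circuit to track.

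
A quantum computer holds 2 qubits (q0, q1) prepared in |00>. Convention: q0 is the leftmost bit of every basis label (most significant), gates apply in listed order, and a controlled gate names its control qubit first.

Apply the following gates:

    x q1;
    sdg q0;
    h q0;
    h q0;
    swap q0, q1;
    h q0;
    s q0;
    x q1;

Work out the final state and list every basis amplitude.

The resulting statevector has amplitude 0 on |00>, sqrt(2)/2 on |01>, 0 on |10>, -sqrt(2)*I/2 on |11>.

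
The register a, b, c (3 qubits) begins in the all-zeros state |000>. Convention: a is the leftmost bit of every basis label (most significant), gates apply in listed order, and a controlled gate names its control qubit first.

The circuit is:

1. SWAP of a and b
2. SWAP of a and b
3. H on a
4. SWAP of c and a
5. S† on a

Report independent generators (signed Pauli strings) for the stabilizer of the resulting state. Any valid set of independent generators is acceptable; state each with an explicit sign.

The stabilizer group can be generated by +IIX, +ZII, +IZI, among other valid generating sets. Key observation: gates 1-2 undo each other exactly, leaving only the rest of the circuit to track.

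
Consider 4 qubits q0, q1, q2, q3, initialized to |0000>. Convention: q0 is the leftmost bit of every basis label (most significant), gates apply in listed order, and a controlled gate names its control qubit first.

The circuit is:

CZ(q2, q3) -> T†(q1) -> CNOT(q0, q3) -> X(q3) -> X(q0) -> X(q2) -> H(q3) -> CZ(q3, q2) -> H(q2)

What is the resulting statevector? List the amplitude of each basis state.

The resulting statevector has amplitude 1/2 on |1000>, 1/2 on |1001>, -1/2 on |1010>, -1/2 on |1011>, and 0 on every other basis state.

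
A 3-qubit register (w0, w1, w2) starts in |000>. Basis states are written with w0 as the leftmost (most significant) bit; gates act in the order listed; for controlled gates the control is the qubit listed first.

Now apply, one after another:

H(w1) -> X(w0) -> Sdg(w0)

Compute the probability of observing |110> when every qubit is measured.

A full measurement returns |110> with probability 1/2.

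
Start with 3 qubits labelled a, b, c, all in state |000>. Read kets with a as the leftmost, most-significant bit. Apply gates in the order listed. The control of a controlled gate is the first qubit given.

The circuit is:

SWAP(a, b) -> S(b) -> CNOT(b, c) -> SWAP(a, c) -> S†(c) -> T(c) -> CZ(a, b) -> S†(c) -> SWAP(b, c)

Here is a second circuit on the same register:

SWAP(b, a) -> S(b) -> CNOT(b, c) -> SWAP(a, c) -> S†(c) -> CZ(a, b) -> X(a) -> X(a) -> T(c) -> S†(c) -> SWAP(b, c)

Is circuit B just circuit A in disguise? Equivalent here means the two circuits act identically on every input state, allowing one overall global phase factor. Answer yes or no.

Yes — the two circuits implement the same unitary up to a global phase.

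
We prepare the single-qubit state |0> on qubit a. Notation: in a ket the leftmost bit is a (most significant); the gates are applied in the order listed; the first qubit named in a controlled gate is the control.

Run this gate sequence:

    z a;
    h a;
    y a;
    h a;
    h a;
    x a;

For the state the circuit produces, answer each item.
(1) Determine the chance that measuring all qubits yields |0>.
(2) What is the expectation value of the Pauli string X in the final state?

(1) The probability of measuring |0> is 1/2.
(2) The observable X averages to -1.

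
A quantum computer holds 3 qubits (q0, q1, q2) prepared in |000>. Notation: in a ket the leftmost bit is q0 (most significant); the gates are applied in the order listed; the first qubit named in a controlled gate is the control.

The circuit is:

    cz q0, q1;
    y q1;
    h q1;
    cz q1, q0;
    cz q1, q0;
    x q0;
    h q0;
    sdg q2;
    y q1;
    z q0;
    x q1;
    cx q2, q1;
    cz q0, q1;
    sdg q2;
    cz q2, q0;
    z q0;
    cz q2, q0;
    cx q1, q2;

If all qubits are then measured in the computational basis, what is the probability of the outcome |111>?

A full measurement returns |111> with probability 1/4.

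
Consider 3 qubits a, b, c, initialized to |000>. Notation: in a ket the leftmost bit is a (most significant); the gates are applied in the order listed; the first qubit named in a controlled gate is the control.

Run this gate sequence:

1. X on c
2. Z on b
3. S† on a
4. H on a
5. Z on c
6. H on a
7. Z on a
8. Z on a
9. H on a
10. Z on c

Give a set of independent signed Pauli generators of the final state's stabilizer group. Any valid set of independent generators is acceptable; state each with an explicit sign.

One valid set of independent stabilizer generators is +XII, +IZI, -IIZ (any independent generating set of the same group is equally correct). Key observation: steps 5-10 multiply out to the identity, so the circuit reduces to the remaining gates.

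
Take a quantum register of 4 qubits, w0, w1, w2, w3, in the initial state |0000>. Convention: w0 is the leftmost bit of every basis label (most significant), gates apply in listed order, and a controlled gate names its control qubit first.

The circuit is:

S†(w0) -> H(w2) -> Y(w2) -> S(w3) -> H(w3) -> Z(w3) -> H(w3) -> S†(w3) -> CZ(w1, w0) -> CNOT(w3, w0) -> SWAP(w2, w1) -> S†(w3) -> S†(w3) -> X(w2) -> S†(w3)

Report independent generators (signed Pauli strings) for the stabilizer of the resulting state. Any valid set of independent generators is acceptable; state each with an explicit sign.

The final state is stabilized by the group generated by -IXII, -ZIII, -IIZI, -IIIZ; other independent generating sets are equally valid.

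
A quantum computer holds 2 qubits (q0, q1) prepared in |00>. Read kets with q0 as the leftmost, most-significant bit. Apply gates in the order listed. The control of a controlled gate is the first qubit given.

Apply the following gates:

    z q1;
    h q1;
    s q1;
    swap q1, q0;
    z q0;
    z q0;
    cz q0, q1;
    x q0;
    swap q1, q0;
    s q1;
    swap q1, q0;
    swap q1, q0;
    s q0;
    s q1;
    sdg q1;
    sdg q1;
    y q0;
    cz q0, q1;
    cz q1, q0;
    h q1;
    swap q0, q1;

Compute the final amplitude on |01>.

|01> carries amplitude -1/2 + I/2 in the final state. Key observation: the block from step 11 through step 12 cancels to the identity and can be dropped.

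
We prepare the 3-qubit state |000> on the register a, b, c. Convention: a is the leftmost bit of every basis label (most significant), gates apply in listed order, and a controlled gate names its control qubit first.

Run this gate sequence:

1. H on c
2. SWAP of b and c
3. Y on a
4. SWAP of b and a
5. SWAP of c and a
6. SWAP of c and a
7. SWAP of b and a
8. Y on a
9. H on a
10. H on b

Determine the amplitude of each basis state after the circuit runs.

The resulting statevector has amplitude sqrt(2)/2 on |000>, sqrt(2)/2 on |100>, and 0 on every other basis state.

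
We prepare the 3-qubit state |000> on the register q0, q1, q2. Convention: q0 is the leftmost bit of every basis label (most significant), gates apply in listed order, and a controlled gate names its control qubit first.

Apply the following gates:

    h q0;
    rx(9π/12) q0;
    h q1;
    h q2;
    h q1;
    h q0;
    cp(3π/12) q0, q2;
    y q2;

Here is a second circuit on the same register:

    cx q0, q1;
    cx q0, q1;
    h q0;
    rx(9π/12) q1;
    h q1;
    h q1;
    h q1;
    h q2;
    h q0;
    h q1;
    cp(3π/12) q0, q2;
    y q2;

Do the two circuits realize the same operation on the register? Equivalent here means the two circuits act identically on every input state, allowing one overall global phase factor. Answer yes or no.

No, they are not equivalent — no single phase factor reconciles the two unitaries.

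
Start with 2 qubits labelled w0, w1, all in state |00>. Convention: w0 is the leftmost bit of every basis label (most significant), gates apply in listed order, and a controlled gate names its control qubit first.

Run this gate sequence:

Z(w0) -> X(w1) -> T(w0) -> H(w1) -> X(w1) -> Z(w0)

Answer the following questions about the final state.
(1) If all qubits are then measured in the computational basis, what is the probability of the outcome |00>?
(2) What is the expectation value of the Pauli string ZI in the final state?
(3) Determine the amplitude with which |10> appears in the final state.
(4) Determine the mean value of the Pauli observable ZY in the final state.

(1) Outcome |00> occurs with probability 1/2.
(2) In the final state, ZI has expectation 1.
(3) |10> carries amplitude 0 in the final state.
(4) In the final state, ZY has expectation 0.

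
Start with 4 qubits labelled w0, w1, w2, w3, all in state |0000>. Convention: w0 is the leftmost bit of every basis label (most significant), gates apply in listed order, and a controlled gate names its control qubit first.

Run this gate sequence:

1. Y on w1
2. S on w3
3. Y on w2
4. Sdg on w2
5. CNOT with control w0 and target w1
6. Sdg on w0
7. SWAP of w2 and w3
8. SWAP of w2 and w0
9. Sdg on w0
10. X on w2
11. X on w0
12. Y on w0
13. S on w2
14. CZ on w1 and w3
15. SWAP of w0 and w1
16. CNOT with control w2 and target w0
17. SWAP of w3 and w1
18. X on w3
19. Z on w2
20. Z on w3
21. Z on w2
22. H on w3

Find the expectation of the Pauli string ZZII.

The observable ZZII averages to -1.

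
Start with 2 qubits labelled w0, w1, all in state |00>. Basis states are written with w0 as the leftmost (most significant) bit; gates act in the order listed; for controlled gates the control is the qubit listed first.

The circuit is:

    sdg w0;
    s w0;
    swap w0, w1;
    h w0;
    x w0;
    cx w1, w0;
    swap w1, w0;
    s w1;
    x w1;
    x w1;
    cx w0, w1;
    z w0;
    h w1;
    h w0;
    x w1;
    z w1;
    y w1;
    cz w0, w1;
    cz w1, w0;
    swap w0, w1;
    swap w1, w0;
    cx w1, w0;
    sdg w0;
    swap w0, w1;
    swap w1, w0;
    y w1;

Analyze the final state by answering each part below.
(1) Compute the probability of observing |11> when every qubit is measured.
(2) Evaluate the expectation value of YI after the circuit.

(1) The probability of measuring |11> is 1/4.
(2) In the final state, YI has expectation -1.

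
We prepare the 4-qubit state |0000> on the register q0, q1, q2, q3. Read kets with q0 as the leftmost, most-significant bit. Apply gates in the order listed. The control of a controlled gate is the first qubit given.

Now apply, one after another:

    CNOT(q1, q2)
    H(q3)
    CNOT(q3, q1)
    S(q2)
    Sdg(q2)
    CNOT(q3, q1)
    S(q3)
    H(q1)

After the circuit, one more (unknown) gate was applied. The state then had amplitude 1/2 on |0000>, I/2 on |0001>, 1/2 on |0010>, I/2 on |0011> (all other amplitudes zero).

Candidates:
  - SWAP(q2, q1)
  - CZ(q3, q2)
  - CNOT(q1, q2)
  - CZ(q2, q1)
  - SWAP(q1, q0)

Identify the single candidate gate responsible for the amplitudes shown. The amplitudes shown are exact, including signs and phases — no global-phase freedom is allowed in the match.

The applied gate was SWAP(q2, q1). Key observation: gates 3-6 undo each other exactly, leaving only the rest of the circuit to track.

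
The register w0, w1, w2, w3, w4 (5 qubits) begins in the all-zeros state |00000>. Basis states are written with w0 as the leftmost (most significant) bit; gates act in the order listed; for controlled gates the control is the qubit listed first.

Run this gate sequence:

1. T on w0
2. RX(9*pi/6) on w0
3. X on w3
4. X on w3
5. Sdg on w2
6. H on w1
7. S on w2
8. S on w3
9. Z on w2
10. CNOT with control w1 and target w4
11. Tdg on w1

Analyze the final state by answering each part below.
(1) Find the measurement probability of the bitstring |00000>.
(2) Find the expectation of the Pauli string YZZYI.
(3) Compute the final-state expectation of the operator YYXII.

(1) The probability of measuring |00000> is 1/4. Key observation: steps 3-4 multiply out to the identity, so the circuit reduces to the remaining gates.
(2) The observable YZZYI averages to 0.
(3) The observable YYXII averages to 0.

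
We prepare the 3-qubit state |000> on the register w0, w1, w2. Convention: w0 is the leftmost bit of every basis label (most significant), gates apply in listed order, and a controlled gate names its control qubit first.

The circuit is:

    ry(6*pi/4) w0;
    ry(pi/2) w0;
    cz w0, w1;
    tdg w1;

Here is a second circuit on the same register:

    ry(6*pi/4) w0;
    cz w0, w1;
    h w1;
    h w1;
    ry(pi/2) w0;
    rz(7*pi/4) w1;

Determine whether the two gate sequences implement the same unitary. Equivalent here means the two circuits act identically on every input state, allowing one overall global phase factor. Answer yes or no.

No: there is an input state on which the two circuits produce genuinely different outputs (not merely differing by a phase).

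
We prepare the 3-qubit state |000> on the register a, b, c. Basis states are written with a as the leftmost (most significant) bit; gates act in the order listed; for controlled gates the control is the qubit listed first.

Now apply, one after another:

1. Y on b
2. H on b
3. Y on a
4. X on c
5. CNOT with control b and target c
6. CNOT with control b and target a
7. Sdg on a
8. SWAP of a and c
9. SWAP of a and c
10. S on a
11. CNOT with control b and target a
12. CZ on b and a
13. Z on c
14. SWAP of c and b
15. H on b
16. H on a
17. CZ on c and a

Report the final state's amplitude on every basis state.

The final amplitudes are sqrt(2)/4 on |000>, -sqrt(2)/4 on |001>, -sqrt(2)/4 on |010>, -sqrt(2)/4 on |011>, -sqrt(2)/4 on |100>, -sqrt(2)/4 on |101>, sqrt(2)/4 on |110>, -sqrt(2)/4 on |111>.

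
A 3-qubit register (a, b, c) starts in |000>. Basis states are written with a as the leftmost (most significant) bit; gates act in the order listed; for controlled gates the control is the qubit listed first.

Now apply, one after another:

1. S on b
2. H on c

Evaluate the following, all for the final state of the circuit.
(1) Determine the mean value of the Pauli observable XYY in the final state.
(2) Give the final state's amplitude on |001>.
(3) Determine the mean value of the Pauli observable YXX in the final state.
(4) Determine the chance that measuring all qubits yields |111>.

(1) In the final state, XYY has expectation 0.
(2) The final state's coefficient on |001> equals sqrt(2)/2.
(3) The observable YXX averages to 0.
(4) The probability of measuring |111> is 0.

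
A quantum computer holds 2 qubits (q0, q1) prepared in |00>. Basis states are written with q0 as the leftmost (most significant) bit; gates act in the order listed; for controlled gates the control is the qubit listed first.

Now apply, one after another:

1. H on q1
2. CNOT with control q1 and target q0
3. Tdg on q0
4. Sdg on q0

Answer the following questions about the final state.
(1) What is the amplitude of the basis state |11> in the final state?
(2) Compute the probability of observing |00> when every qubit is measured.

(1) |11> carries amplitude -sqrt(2)*exp(I*pi/4)/2 in the final state.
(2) The probability of measuring |00> is 1/2.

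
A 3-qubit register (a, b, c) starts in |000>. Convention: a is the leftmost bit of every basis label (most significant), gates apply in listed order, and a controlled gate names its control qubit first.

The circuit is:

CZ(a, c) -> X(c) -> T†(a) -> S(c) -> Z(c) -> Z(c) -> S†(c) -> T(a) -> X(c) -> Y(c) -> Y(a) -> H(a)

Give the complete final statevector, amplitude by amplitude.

After the circuit, the state carries amplitude -sqrt(2)/2 on |001>, sqrt(2)/2 on |101>, and 0 on every other basis state. Key observation: steps 2-9 multiply out to the identity, so the circuit reduces to the remaining gates.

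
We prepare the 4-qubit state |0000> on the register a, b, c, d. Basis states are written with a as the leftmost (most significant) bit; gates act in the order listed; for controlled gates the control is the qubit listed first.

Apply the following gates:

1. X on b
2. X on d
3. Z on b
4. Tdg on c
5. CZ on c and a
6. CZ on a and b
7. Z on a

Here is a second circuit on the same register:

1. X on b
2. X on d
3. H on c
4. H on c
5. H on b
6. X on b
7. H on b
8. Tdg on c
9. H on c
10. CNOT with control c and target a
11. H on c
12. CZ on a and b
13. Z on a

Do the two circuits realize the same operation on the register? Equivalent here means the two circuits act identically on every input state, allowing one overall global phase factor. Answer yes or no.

No — the two circuits implement different unitaries, even allowing a global phase.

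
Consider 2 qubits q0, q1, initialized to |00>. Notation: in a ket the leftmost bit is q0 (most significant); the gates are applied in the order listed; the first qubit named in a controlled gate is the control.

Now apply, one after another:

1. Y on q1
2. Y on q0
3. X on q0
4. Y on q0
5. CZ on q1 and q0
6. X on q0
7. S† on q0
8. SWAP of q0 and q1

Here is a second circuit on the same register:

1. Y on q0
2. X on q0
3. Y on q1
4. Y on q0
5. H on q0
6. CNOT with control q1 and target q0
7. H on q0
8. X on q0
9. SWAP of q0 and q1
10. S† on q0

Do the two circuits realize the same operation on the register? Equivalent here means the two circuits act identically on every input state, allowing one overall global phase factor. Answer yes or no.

No — the two circuits implement different unitaries, even allowing a global phase.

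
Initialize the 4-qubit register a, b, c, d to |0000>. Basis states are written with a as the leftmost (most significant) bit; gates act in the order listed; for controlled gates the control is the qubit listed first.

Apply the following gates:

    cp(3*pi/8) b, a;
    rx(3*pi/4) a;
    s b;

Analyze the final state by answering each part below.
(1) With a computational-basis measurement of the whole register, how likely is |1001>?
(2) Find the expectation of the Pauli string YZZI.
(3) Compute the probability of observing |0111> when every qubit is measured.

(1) A full measurement returns |1001> with probability 0.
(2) The expectation value of YZZI is -sqrt(2)/2.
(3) A full measurement returns |0111> with probability 0.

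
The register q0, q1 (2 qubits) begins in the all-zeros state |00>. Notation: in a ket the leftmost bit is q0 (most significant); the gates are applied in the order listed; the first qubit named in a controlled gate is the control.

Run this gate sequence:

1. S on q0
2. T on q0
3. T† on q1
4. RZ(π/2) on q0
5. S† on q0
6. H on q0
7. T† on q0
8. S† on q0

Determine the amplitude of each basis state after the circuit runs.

After the circuit, the state carries amplitude -sqrt(2)*exp(3*I*pi/4)/2 on |00>, 0 on |01>, -sqrt(2)/2 on |10>, 0 on |11>.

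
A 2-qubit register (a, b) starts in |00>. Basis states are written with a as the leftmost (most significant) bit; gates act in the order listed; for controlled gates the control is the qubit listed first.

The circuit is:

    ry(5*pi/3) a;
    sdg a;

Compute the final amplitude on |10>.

The amplitude on |10> is -I/2.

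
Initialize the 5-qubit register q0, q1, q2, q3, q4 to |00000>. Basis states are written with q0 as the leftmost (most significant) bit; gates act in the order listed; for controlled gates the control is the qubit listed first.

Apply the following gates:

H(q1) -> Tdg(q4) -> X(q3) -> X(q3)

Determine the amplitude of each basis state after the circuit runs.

The final amplitudes are sqrt(2)/2 on |00000>, sqrt(2)/2 on |01000>, and 0 on every other basis state. Key observation: steps 3-4 multiply out to the identity, so the circuit reduces to the remaining gates.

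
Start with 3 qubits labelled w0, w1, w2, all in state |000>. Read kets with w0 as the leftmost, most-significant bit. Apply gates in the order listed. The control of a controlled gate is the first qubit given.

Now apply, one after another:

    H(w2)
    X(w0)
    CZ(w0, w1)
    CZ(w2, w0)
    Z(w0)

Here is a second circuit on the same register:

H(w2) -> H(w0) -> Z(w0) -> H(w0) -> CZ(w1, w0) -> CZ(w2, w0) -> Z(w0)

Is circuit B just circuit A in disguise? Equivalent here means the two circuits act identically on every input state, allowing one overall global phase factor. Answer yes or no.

Yes, they are equivalent — the unitaries differ by at most a global phase.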